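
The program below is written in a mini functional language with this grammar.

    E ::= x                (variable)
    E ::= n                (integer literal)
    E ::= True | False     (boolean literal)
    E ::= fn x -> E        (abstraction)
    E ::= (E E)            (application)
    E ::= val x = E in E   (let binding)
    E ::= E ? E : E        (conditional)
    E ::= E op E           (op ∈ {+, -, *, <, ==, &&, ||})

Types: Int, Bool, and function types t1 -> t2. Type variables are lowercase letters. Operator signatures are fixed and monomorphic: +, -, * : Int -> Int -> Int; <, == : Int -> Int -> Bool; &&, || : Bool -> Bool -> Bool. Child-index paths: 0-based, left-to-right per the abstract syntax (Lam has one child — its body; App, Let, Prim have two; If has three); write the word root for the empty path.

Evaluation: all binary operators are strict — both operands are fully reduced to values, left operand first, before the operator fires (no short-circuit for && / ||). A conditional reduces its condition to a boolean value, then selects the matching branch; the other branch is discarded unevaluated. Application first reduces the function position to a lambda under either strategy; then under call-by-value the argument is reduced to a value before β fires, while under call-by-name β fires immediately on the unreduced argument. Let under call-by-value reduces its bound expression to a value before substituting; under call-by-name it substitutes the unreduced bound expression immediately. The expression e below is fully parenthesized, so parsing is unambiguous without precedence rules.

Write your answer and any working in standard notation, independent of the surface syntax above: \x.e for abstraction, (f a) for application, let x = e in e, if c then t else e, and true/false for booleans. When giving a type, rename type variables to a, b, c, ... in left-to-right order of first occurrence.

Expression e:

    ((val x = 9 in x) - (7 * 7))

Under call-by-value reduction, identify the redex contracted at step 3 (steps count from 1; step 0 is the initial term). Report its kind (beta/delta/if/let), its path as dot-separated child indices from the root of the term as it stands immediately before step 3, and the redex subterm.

Answer: delta at root : (9 - 49)

Trace:
step 0: ((let x = 9 in x) - (7 * 7))
step 1: [let@0] (9 - (7 * 7))
step 2: [delta@1] (9 - 49)
step 3: [delta@root] -40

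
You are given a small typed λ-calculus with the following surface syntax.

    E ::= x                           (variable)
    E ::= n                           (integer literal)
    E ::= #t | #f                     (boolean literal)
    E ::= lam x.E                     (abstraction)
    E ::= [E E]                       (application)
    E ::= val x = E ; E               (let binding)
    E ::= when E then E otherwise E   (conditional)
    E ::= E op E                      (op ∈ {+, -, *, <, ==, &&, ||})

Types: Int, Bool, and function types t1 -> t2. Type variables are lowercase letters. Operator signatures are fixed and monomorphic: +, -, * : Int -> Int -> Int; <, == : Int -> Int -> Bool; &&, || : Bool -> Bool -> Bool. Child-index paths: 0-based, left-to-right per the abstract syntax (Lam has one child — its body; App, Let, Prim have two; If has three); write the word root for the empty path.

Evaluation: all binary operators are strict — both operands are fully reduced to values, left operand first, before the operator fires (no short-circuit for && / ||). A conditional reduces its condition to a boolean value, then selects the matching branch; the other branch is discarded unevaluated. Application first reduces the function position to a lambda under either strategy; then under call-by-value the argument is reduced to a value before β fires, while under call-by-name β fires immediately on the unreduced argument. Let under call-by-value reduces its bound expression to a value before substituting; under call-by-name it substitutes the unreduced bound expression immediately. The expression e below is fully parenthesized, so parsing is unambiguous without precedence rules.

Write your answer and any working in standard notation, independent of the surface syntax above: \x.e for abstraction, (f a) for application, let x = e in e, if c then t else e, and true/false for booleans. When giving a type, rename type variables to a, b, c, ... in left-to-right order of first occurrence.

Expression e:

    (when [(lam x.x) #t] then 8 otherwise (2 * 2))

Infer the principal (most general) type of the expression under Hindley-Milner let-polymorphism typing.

Trace:
x : a
\x._ : a -> a
  unify a -> a ~ Bool -> b
  unify a ~ Bool
  unify Bool ~ b
_ _ : Bool
  unify Bool ~ Bool
  unify Int ~ Int
  unify Int ~ Int
  unify Int ~ Int

Answer: Int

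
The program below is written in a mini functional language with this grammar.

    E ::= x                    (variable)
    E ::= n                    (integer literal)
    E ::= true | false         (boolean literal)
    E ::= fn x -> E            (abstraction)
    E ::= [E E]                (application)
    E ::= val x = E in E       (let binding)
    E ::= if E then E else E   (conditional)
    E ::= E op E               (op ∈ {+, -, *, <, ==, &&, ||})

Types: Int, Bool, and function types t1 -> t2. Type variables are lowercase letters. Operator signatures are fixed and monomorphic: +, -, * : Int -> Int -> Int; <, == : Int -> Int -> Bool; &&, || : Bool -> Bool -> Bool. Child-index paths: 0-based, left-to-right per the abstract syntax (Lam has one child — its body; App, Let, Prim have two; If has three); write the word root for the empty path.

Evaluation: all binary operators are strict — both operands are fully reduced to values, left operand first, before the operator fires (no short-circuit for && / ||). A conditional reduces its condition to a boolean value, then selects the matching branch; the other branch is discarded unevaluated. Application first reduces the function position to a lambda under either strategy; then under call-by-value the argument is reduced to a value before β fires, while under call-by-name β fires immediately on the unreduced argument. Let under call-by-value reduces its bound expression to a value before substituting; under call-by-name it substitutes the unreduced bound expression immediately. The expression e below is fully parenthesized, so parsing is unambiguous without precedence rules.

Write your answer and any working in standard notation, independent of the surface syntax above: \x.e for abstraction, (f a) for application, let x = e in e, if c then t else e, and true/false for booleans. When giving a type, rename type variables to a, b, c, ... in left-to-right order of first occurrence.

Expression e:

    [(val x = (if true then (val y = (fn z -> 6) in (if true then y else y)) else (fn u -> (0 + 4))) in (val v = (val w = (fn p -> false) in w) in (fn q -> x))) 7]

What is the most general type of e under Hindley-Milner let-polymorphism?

Working:
  unify Bool ~ Bool
\z._ : a -> Int
let y : forall. a -> Int
  unify Bool ~ Bool
y : b -> Int
y : c -> Int
  unify b -> Int ~ c -> Int
  unify b ~ c
  unify Int ~ Int
  unify Int ~ Int
  unify Int ~ Int
\u._ : d -> Int
  unify c -> Int ~ d -> Int
  unify c ~ d
  unify Int ~ Int
let x : forall. d -> Int
\p._ : e -> Bool
let w : forall. e -> Bool
w : f -> Bool
let v : forall. f -> Bool
x : h -> Int
\q._ : g -> h -> Int
  unify g -> h -> Int ~ Int -> i
  unify g ~ Int
  unify h -> Int ~ i
_ _ : h -> Int

Answer: a -> Int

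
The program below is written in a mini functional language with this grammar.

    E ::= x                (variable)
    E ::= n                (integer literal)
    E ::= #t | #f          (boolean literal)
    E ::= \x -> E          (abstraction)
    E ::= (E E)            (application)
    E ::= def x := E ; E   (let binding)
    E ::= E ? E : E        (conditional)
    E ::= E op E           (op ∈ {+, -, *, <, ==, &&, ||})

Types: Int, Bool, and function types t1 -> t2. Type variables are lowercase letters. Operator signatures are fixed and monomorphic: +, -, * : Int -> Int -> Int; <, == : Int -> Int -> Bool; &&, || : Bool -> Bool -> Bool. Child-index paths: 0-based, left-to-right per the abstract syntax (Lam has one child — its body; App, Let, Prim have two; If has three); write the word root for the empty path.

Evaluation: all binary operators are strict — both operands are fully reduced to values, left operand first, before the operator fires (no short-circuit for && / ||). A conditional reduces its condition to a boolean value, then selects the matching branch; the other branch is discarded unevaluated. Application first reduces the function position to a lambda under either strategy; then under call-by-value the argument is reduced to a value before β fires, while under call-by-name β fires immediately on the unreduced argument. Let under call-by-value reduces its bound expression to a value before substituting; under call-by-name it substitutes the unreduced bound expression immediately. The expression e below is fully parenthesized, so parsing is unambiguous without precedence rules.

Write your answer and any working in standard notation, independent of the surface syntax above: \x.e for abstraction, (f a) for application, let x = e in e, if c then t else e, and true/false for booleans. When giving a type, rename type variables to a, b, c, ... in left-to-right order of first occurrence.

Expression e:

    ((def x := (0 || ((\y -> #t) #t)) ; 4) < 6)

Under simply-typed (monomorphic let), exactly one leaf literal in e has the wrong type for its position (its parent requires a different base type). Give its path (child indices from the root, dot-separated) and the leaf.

Answer: 0.0.0 : 0

Derivation:
  unify Int ~ Bool
  FAIL: mismatch Int ~ Bool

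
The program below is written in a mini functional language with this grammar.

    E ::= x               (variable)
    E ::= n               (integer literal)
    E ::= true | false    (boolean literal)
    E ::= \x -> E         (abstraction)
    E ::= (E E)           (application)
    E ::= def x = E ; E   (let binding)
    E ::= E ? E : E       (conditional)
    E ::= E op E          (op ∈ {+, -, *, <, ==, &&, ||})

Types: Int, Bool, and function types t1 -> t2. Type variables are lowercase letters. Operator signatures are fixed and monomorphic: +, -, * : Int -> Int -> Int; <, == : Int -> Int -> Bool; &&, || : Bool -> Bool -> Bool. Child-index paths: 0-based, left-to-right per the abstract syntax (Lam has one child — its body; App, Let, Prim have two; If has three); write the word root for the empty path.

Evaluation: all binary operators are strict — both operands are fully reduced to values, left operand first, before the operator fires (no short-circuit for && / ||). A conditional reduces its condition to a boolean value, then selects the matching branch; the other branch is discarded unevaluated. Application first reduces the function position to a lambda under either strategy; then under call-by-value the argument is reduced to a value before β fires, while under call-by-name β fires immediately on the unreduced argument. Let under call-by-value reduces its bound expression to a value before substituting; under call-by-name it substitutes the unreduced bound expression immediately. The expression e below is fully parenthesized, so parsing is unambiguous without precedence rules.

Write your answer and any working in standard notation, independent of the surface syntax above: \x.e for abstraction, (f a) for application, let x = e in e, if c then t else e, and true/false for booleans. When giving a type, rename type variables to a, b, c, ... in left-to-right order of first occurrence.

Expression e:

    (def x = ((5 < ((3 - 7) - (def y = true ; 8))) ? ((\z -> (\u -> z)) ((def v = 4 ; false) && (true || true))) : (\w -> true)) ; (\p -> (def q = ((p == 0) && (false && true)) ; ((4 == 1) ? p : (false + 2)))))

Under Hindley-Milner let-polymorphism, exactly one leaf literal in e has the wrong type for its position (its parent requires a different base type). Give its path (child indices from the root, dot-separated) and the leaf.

Trace:
  unify Int ~ Int
  unify Int ~ Int
  unify Int ~ Int
  unify Int ~ Int
let y : Bool
  unify Int ~ Int
  unify Int ~ Int
  unify Bool ~ Bool
z : a
\u._ : b -> a
\z._ : a -> b -> a
let v : Int
  unify Bool ~ Bool
  unify Bool ~ Bool
  unify Bool ~ Bool
  unify Bool ~ Bool
  unify a -> b -> a ~ Bool -> c
  unify a ~ Bool
  unify b -> Bool ~ c
_ _ : b -> Bool
\w._ : d -> Bool
  unify b -> Bool ~ d -> Bool
  unify b ~ d
  unify Bool ~ Bool
let x : forall. d -> Bool
p : e
  unify e ~ Int
  unify Int ~ Int
  unify Bool ~ Bool
  unify Bool ~ Bool
  unify Bool ~ Bool
  unify Bool ~ Bool
let q : Bool
  unify Int ~ Int
  unify Int ~ Int
  unify Bool ~ Bool
p : Int
  unify Bool ~ Int
  FAIL: mismatch Bool ~ Int

Answer: 1.0.1.2.0 : false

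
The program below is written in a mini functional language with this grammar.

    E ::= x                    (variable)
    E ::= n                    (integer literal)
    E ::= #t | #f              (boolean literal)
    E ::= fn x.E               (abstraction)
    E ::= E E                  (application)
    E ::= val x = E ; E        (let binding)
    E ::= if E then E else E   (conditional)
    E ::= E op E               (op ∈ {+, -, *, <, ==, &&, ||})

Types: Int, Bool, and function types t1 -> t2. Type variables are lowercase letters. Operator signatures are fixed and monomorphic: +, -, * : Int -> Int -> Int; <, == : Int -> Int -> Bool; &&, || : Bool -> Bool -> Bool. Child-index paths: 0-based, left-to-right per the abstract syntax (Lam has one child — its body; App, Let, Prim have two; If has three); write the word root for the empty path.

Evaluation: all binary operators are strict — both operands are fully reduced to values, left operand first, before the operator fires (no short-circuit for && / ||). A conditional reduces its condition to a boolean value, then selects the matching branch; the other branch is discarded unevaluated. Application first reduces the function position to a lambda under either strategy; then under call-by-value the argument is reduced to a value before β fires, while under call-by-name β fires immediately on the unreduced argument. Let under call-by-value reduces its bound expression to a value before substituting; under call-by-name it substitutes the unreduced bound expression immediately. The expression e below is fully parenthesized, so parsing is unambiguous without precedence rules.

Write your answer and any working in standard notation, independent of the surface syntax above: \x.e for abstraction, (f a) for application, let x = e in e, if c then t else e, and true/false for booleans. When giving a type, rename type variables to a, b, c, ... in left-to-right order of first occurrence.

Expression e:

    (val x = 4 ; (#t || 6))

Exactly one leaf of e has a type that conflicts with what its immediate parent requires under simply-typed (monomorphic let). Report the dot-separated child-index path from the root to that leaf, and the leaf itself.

Working:
let x : Int
  unify Bool ~ Bool
  unify Int ~ Bool
  FAIL: mismatch Int ~ Bool

Answer: 1.1 : 6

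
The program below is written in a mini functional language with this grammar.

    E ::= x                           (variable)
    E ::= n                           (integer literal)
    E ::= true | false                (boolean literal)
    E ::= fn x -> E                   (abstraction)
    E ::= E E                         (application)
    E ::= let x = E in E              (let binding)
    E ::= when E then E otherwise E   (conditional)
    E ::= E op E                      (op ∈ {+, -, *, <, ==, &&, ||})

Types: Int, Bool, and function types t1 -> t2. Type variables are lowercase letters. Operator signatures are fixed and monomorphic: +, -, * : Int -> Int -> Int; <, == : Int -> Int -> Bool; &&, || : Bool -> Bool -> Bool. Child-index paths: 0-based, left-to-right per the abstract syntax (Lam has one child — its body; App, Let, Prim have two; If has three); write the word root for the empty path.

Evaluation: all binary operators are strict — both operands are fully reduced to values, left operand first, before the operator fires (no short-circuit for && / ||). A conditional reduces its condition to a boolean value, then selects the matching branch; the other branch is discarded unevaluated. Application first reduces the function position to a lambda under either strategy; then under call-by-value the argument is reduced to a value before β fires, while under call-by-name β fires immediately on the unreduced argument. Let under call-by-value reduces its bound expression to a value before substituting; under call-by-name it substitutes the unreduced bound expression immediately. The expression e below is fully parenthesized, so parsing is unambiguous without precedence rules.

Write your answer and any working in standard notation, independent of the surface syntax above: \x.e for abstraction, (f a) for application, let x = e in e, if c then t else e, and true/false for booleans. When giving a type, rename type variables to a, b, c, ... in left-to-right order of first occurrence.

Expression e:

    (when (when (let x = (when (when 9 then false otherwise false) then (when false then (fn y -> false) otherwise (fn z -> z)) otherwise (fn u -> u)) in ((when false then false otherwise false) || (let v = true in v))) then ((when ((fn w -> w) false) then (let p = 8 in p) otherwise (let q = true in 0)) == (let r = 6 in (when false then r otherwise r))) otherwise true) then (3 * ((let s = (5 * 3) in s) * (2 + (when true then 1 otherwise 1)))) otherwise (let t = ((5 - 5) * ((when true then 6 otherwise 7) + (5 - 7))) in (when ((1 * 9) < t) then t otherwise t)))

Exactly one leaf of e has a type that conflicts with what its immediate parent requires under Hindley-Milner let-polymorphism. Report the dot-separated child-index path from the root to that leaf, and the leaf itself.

Trace:
  unify Int ~ Bool
  FAIL: mismatch Int ~ Bool

Answer: 0.0.0.0.0 : 9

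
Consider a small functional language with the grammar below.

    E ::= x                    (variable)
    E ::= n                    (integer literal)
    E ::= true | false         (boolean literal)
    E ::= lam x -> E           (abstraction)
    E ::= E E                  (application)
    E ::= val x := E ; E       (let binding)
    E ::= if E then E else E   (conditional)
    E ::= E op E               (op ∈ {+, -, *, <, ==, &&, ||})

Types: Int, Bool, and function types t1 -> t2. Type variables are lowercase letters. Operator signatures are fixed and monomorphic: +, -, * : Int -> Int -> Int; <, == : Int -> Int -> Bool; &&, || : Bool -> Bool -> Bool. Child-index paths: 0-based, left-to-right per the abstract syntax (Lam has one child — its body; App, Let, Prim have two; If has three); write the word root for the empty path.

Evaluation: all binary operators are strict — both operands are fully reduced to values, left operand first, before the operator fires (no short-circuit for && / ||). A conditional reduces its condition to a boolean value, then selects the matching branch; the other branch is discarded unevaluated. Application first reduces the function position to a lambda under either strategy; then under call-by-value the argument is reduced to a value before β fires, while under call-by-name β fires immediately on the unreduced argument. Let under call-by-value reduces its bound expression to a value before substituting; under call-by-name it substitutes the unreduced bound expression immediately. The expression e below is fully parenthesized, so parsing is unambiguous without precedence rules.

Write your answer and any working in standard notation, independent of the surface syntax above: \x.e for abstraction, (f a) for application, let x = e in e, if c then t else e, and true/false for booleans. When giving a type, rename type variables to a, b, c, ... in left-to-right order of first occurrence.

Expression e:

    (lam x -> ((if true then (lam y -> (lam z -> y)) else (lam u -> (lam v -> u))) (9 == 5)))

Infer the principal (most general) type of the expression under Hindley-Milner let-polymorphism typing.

Trace:
  unify Bool ~ Bool
y : b
\z._ : c -> b
\y._ : b -> c -> b
u : d
\v._ : e -> d
\u._ : d -> e -> d
  unify b -> c -> b ~ d -> e -> d
  unify b ~ d
  unify c -> d ~ e -> d
  unify c ~ e
  unify d ~ d
  unify Int ~ Int
  unify Int ~ Int
  unify d -> e -> d ~ Bool -> f
  unify d ~ Bool
  unify e -> Bool ~ f
_ _ : e -> Bool
\x._ : a -> e -> Bool

Answer: a -> b -> Bool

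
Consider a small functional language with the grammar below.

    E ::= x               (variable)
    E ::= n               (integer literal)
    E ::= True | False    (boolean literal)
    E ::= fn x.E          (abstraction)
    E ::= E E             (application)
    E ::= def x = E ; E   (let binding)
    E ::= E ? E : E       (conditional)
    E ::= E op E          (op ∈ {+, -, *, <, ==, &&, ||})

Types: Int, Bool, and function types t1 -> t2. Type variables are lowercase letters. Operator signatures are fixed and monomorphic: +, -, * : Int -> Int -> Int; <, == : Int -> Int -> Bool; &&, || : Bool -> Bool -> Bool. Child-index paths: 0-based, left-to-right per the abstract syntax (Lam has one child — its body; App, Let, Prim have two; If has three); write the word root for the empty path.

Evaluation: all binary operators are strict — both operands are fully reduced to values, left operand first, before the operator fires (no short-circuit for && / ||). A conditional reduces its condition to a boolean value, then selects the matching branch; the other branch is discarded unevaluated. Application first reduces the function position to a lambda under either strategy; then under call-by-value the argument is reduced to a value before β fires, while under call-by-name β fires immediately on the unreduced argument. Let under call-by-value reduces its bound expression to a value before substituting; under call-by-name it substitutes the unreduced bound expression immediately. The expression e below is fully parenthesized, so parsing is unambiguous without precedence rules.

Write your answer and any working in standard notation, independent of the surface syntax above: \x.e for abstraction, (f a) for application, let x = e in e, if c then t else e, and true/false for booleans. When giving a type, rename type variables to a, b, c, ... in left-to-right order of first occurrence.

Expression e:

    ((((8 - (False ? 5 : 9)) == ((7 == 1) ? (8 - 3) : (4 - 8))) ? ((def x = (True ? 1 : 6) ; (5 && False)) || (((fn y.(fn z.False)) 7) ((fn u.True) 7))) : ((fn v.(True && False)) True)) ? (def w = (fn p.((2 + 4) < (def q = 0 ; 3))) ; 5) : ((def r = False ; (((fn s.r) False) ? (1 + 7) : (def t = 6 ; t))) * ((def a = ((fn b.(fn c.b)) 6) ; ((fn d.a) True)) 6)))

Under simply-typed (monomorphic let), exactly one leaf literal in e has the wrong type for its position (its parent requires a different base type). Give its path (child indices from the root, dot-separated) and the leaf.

Derivation:
  unify Int ~ Int
  unify Bool ~ Bool
  unify Int ~ Int
  unify Int ~ Int
  unify Int ~ Int
  unify Int ~ Int
  unify Int ~ Int
  unify Bool ~ Bool
  unify Int ~ Int
  unify Int ~ Int
  unify Int ~ Int
  unify Int ~ Int
  unify Int ~ Int
  unify Int ~ Int
  unify Bool ~ Bool
  unify Bool ~ Bool
  unify Int ~ Int
let x : Int
  unify Int ~ Bool
  FAIL: mismatch Int ~ Bool

Answer: 0.1.0.1.0 : 5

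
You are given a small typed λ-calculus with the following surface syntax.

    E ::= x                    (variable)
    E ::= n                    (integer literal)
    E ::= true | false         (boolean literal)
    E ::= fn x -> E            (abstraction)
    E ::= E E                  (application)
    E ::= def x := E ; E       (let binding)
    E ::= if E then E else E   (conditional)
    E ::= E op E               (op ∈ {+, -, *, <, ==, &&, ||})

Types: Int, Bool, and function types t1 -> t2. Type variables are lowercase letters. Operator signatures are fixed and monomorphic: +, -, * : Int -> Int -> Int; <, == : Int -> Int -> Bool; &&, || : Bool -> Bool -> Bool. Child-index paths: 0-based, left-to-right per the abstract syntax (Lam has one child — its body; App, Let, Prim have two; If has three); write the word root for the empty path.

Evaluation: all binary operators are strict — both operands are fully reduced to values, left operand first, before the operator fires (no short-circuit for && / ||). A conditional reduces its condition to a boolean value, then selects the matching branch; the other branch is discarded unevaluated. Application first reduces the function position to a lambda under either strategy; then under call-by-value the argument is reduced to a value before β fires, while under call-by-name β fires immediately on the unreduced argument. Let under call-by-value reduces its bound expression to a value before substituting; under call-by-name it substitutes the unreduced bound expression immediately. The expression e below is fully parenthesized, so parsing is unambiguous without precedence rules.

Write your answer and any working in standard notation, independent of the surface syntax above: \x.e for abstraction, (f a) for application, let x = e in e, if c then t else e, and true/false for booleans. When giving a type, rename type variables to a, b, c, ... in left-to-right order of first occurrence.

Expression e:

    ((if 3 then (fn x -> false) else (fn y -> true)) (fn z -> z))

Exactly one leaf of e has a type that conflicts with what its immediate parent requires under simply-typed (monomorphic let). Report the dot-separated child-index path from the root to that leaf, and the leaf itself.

Trace:
  unify Int ~ Bool
  FAIL: mismatch Int ~ Bool

Answer: 0.0 : 3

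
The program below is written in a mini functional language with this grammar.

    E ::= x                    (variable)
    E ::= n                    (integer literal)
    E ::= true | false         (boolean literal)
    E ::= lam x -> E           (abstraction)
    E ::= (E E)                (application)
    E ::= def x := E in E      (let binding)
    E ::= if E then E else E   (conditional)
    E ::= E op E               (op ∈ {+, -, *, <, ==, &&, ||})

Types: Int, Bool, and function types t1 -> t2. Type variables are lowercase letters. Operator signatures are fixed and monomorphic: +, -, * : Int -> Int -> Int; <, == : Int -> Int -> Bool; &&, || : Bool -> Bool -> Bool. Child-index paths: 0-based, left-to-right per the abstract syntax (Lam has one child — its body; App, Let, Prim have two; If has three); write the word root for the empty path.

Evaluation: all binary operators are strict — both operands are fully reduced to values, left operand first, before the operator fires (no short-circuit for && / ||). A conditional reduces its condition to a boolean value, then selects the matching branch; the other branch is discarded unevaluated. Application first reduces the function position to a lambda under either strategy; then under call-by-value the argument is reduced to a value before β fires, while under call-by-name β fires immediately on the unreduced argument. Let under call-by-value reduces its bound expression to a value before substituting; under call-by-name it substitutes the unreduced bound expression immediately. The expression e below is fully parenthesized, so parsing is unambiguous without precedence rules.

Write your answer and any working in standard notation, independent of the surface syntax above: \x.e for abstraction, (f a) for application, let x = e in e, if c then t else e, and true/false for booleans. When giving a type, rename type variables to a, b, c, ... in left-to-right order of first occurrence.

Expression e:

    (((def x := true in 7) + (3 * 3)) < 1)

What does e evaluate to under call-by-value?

Answer: false

Working:
step 0: (((let x = true in 7) + (3 * 3)) < 1)
step 1: [let@0.0] ((7 + (3 * 3)) < 1)
step 2: [delta@0.1] ((7 + 9) < 1)
step 3: [delta@0] (16 < 1)
step 4: [delta@root] false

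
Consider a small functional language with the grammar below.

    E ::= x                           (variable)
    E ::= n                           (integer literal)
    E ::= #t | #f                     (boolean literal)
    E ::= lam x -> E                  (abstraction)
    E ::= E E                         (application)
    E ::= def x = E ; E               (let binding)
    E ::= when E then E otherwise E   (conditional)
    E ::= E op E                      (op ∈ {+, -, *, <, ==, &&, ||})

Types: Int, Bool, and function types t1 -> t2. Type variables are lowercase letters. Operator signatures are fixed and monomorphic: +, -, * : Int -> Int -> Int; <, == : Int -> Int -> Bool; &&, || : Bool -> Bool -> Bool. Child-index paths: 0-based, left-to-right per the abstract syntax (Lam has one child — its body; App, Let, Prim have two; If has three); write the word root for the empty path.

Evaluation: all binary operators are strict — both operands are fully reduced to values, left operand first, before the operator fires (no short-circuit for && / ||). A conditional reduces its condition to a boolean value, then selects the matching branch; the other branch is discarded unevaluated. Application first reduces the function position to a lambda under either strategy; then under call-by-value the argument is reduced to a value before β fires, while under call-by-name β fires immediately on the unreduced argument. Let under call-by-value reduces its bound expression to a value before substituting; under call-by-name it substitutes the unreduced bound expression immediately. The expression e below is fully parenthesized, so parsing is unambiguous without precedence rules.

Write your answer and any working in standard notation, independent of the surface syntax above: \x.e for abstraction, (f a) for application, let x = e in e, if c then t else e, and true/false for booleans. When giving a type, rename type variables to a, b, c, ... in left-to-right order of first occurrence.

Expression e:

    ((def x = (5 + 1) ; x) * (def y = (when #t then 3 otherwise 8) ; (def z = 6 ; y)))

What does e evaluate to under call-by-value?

Answer: 18

Trace:
step 0: ((let x = (5 + 1) in x) * (let y = (if true then 3 else 8) in (let z = 6 in y)))
step 1: [delta@0.0] ((let x = 6 in x) * (let y = (if true then 3 else 8) in (let z = 6 in y)))
step 2: [let@0] (6 * (let y = (if true then 3 else 8) in (let z = 6 in y)))
step 3: [if@1.0] (6 * (let y = 3 in (let z = 6 in y)))
step 4: [let@1] (6 * (let z = 6 in 3))
step 5: [let@1] (6 * 3)
step 6: [delta@root] 18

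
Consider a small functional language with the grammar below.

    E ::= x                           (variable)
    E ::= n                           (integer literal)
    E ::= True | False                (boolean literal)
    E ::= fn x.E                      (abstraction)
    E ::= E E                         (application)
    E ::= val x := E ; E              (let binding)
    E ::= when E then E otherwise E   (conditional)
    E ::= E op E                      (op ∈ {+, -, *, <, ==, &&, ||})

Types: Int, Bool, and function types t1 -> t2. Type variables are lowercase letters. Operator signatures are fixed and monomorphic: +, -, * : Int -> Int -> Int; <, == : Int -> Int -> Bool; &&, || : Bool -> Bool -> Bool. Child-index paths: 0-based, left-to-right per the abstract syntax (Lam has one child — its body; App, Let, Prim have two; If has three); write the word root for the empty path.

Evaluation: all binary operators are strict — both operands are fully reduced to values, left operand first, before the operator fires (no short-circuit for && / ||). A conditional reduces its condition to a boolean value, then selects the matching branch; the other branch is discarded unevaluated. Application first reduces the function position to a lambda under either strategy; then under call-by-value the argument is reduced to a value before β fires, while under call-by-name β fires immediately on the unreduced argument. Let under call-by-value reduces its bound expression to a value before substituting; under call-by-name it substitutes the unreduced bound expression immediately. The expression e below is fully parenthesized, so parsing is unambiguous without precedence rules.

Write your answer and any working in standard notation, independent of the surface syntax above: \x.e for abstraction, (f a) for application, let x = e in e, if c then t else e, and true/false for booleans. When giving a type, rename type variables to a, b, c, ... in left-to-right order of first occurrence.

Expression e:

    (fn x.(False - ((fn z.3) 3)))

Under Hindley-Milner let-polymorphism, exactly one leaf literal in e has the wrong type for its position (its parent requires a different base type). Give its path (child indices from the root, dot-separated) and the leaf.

Trace:
  unify Bool ~ Int
  FAIL: mismatch Bool ~ Int

Answer: 0.0 : false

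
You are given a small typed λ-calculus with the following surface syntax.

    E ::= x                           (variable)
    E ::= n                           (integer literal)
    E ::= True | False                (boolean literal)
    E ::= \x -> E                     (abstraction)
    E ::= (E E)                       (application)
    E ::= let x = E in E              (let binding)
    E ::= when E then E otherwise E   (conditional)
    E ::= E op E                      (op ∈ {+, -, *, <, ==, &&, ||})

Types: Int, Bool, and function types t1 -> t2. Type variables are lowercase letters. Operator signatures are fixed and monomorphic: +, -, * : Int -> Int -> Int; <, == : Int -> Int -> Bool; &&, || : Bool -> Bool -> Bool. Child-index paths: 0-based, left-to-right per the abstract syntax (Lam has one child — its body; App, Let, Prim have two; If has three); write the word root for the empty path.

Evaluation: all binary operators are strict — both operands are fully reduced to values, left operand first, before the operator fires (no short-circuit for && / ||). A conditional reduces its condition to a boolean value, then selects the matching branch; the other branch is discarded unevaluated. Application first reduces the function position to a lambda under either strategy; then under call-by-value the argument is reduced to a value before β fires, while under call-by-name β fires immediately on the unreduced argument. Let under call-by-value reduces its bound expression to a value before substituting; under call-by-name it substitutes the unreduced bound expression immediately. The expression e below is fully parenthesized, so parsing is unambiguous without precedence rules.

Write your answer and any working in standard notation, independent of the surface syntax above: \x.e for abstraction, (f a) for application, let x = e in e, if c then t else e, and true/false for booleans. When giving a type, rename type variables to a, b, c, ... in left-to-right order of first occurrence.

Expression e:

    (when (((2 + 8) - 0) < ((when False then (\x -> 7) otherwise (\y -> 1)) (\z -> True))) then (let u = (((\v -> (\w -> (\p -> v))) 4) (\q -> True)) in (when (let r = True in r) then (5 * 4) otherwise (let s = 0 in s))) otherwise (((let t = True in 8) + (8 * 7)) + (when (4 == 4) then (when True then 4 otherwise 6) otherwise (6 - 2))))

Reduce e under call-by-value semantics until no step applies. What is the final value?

Working:
step 0: (if (((2 + 8) - 0) < ((if false then (\x.7) else (\y.1)) (\z.true))) then (let u = (((\v.(\w.(\p.v))) 4) (\q.true)) in (if (let r = true in r) then (5 * 4) else (let s = 0 in s))) else (((let t = true in 8) + (8 * 7)) + (if (4 == 4) then (if true then 4 else 6) else (6 - 2))))
step 1: [delta@0.0.0] (if ((10 - 0) < ((if false then (\x.7) else (\y.1)) (\z.true))) then (let u = (((\v.(\w.(\p.v))) 4) (\q.true)) in (if (let r = true in r) then (5 * 4) else (let s = 0 in s))) else (((let t = true in 8) + (8 * 7)) + (if (4 == 4) then (if true then 4 else 6) else (6 - 2))))
step 2: [delta@0.0] (if (10 < ((if false then (\x.7) else (\y.1)) (\z.true))) then (let u = (((\v.(\w.(\p.v))) 4) (\q.true)) in (if (let r = true in r) then (5 * 4) else (let s = 0 in s))) else (((let t = true in 8) + (8 * 7)) + (if (4 == 4) then (if true then 4 else 6) else (6 - 2))))
step 3: [if@0.1.0] (if (10 < ((\y.1) (\z.true))) then (let u = (((\v.(\w.(\p.v))) 4) (\q.true)) in (if (let r = true in r) then (5 * 4) else (let s = 0 in s))) else (((let t = true in 8) + (8 * 7)) + (if (4 == 4) then (if true then 4 else 6) else (6 - 2))))
step 4: [beta@0.1] (if (10 < 1) then (let u = (((\v.(\w.(\p.v))) 4) (\q.true)) in (if (let r = true in r) then (5 * 4) else (let s = 0 in s))) else (((let t = true in 8) + (8 * 7)) + (if (4 == 4) then (if true then 4 else 6) else (6 - 2))))
step 5: [delta@0] (if false then (let u = (((\v.(\w.(\p.v))) 4) (\q.true)) in (if (let r = true in r) then (5 * 4) else (let s = 0 in s))) else (((let t = true in 8) + (8 * 7)) + (if (4 == 4) then (if true then 4 else 6) else (6 - 2))))
step 6: [if@root] (((let t = true in 8) + (8 * 7)) + (if (4 == 4) then (if true then 4 else 6) else (6 - 2)))
step 7: [let@0.0] ((8 + (8 * 7)) + (if (4 == 4) then (if true then 4 else 6) else (6 - 2)))
step 8: [delta@0.1] ((8 + 56) + (if (4 == 4) then (if true then 4 else 6) else (6 - 2)))
step 9: [delta@0] (64 + (if (4 == 4) then (if true then 4 else 6) else (6 - 2)))
step 10: [delta@1.0] (64 + (if true then (if true then 4 else 6) else (6 - 2)))
step 11: [if@1] (64 + (if true then 4 else 6))
step 12: [if@1] (64 + 4)
step 13: [delta@root] 68

Answer: 68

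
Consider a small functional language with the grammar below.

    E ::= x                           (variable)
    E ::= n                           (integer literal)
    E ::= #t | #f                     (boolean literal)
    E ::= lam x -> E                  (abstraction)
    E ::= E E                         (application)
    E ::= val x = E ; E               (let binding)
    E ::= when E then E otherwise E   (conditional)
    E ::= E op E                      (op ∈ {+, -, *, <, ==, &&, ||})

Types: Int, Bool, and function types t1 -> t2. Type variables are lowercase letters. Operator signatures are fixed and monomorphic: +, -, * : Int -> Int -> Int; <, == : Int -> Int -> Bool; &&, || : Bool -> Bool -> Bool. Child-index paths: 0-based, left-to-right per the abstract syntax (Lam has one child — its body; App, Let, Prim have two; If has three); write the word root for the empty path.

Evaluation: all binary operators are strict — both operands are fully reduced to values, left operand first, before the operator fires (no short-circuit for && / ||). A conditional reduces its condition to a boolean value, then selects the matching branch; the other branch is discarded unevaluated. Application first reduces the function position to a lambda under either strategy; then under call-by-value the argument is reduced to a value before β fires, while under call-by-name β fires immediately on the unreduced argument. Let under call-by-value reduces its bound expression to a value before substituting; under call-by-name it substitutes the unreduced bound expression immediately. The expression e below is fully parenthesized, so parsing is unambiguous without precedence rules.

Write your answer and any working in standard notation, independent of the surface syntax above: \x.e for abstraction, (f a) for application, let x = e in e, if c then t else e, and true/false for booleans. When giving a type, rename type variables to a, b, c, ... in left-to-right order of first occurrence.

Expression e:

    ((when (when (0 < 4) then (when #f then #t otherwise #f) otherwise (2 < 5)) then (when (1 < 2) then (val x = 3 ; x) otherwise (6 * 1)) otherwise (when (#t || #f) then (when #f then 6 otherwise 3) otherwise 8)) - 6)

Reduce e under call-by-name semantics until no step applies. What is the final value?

Answer: -3

Derivation:
step 0: ((if (if (0 < 4) then (if false then true else false) else (2 < 5)) then (if (1 < 2) then (let x = 3 in x) else (6 * 1)) else (if (true || false) then (if false then 6 else 3) else 8)) - 6)
step 1: [delta@0.0.0] ((if (if true then (if false then true else false) else (2 < 5)) then (if (1 < 2) then (let x = 3 in x) else (6 * 1)) else (if (true || false) then (if false then 6 else 3) else 8)) - 6)
step 2: [if@0.0] ((if (if false then true else false) then (if (1 < 2) then (let x = 3 in x) else (6 * 1)) else (if (true || false) then (if false then 6 else 3) else 8)) - 6)
step 3: [if@0.0] ((if false then (if (1 < 2) then (let x = 3 in x) else (6 * 1)) else (if (true || false) then (if false then 6 else 3) else 8)) - 6)
step 4: [if@0] ((if (true || false) then (if false then 6 else 3) else 8) - 6)
step 5: [delta@0.0] ((if true then (if false then 6 else 3) else 8) - 6)
step 6: [if@0] ((if false then 6 else 3) - 6)
step 7: [if@0] (3 - 6)
step 8: [delta@root] -3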